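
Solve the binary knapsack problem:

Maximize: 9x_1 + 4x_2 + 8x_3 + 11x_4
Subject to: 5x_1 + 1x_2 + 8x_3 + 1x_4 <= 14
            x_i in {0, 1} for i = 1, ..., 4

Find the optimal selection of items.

Items: item 1 (v=9, w=5), item 2 (v=4, w=1), item 3 (v=8, w=8), item 4 (v=11, w=1)
Capacity: 14
Checking all 16 subsets (w = total weight, v = total value):
  {}: w = 0, v = 0
  {1}: w = 5, v = 9
  {2}: w = 1, v = 4
  {3}: w = 8, v = 8
  {4}: w = 1, v = 11
  {1, 2}: w = 6, v = 13
  {1, 3}: w = 13, v = 17
  {1, 4}: w = 6, v = 20
  {2, 3}: w = 9, v = 12
  {2, 4}: w = 2, v = 15
  {3, 4}: w = 9, v = 19
  {1, 2, 3}: w = 14, v = 21
  {1, 2, 4}: w = 7, v = 24
  {1, 3, 4}: w = 14, v = 28
  {2, 3, 4}: w = 10, v = 23
  {1, 2, 3, 4}: w = 15 > 14, infeasible
Best feasible subset: items [1, 3, 4]
Total weight: 14 <= 14, total value: 28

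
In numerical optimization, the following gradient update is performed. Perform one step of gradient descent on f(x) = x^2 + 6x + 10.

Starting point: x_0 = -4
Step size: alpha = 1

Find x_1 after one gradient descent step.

f(x) = x^2 + 6x + 10
f'(x) = 2x + 6
f'(-4) = 2*-4 + (6) = -2
x_1 = x_0 - alpha * f'(x_0) = -4 - 1 * -2 = -2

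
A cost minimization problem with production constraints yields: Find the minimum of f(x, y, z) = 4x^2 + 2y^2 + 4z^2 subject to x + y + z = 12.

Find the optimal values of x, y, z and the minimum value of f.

Using Lagrange multipliers on f = 4x^2 + 2y^2 + 4z^2 with constraint x + y + z = 12:
Conditions: 2*4*x = lambda, 2*2*y = lambda, 2*4*z = lambda
So x = lambda/8, y = lambda/4, z = lambda/8
Substituting into constraint: lambda * (1/2) = 12
lambda = 24
x = 3, y = 6, z = 3
Minimum value = 144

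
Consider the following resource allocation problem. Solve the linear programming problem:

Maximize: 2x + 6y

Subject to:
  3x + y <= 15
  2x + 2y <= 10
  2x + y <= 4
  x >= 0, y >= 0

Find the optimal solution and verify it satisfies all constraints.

Feasible vertices: (0, 0), (0, 4), (2, 0)
Objective 2x + 6y at each vertex:
  (0, 0): 0
  (0, 4): 24
  (2, 0): 4
Maximum is 24 at (0, 4).
Verify constraints at (x, y) = (0, 4):
  3*0 + 1*4 = 4 <= 15
  2*0 + 2*4 = 8 <= 10
  2*0 + 1*4 = 4 <= 4 (active)
  x = 0 >= 0, y = 4 >= 0. All constraints satisfied.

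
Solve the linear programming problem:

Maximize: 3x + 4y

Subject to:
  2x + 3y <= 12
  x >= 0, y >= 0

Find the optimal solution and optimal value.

The feasible region has vertices at [(0, 0), (6, 0), (0, 4)].
Checking objective 3x + 4y at each vertex:
  (0, 0): 3*0 + 4*0 = 0
  (6, 0): 3*6 + 4*0 = 18
  (0, 4): 3*0 + 4*4 = 16
Maximum is 18 at (6, 0).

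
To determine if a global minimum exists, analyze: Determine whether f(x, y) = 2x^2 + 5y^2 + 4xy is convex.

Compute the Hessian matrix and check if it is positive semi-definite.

f(x,y) = 2x^2 + 5y^2 + 4xy
Hessian H = [[4, 4], [4, 10]]
trace(H) = 14, det(H) = 24
Eigenvalues: (14 +/- sqrt(100)) / 2 = 12, 2
Since both eigenvalues > 0, f is convex.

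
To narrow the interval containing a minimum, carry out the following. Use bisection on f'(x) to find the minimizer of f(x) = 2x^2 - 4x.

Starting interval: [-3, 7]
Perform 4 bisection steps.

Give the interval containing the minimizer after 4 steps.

Finding critical point of f(x) = 2x^2 - 4x using bisection on f'(x) = 4x + -4.
f'(x) = 0 when x = 1.
Starting interval: [-3, 7]
Step 1: mid = 2, f'(mid) = 4, new interval = [-3, 2]
Step 2: mid = -1/2, f'(mid) = -6, new interval = [-1/2, 2]
Step 3: mid = 3/4, f'(mid) = -1, new interval = [3/4, 2]
Step 4: mid = 11/8, f'(mid) = 3/2, new interval = [3/4, 11/8]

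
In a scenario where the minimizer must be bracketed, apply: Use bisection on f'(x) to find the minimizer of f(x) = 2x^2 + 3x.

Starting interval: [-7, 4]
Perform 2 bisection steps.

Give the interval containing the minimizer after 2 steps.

Finding critical point of f(x) = 2x^2 + 3x using bisection on f'(x) = 4x + 3.
f'(x) = 0 when x = -3/4.
Starting interval: [-7, 4]
Step 1: mid = -3/2, f'(mid) = -3, new interval = [-3/2, 4]
Step 2: mid = 5/4, f'(mid) = 8, new interval = [-3/2, 5/4]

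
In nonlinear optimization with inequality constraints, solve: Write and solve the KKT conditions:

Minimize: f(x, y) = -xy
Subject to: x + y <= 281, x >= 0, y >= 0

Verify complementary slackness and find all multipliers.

Problem: min -xy s.t. x + y <= 281 (multiplier lambda), x >= 0 (mu_x), y >= 0 (mu_y)
KKT stationarity: -y + lambda - mu_x = 0, -x + lambda - mu_y = 0, with lambda, mu_x, mu_y >= 0
Complementary slackness: lambda*(x + y - 281) = 0, mu_x*x = 0, mu_y*y = 0
If lambda = 0: y = -mu_x <= 0 and x = -mu_y <= 0 force x = y = 0 with f = 0; but x = y = 281/2 is feasible with f = -78961/4 < 0, so this is not the minimum. Hence lambda > 0 and x + y = 281.
Try x > 0, y > 0 (so mu_x = mu_y = 0): y = lambda, x = lambda => x = y = lambda
x + y = 281 => 2*lambda = 281 => lambda = 281/2
x* = y* = 281/2 > 0, consistent with mu_x = mu_y = 0.
(Any feasible point with x = 0 or y = 0 has f = 0 > -78961/4, so the minimum is not on those boundaries.)
min(-xy) = -78961/4 (i.e. max xy = 78961/4)
Multipliers: lambda = 281/2, mu_x = 0, mu_y = 0
Complementary slackness: lambda*(x + y - 281) = 281/2*(281/2 + 281/2 - 281) = 0, mu_x*x = 0*281/2 = 0, mu_y*y = 0*281/2 = 0. Satisfied.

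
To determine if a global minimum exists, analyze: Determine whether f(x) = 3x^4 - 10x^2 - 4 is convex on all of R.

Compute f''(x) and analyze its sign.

f(x) = 3x^4 - 10x^2 - 4
f'(x) = 12x^3 + -20x
f''(x) = 36x^2 + -20
f''(0) = -20 < 0, so not convex near x = 0
Therefore, f is not globally convex on R.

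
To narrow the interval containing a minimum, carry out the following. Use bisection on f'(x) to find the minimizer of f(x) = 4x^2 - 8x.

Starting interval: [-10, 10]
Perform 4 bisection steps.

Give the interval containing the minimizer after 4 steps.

Finding critical point of f(x) = 4x^2 - 8x using bisection on f'(x) = 8x + -8.
f'(x) = 0 when x = 1.
Starting interval: [-10, 10]
Step 1: mid = 0, f'(mid) = -8, new interval = [0, 10]
Step 2: mid = 5, f'(mid) = 32, new interval = [0, 5]
Step 3: mid = 5/2, f'(mid) = 12, new interval = [0, 5/2]
Step 4: mid = 5/4, f'(mid) = 2, new interval = [0, 5/4]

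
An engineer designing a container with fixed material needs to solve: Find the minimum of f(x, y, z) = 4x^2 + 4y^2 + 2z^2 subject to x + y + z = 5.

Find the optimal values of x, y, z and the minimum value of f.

Using Lagrange multipliers on f = 4x^2 + 4y^2 + 2z^2 with constraint x + y + z = 5:
Conditions: 2*4*x = lambda, 2*4*y = lambda, 2*2*z = lambda
So x = lambda/8, y = lambda/8, z = lambda/4
Substituting into constraint: lambda * (1/2) = 5
lambda = 10
x = 5/4, y = 5/4, z = 5/2
Minimum value = 25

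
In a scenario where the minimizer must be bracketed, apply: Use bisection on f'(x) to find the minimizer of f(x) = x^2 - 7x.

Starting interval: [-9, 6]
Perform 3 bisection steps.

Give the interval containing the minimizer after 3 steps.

Finding critical point of f(x) = x^2 - 7x using bisection on f'(x) = 2x + -7.
f'(x) = 0 when x = 7/2.
Starting interval: [-9, 6]
Step 1: mid = -3/2, f'(mid) = -10, new interval = [-3/2, 6]
Step 2: mid = 9/4, f'(mid) = -5/2, new interval = [9/4, 6]
Step 3: mid = 33/8, f'(mid) = 5/4, new interval = [9/4, 33/8]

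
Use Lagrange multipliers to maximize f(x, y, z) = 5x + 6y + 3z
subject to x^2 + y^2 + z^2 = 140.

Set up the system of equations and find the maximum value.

Lagrange conditions: 5 = 2*lambda*x, 6 = 2*lambda*y, 3 = 2*lambda*z
So x:5 = y:6 = z:3, i.e. x = 5t, y = 6t, z = 3t
Constraint: t^2*(5^2 + 6^2 + 3^2) = 140
  t^2 * 70 = 140  =>  t = sqrt(2)
Maximum = 5*5t + 6*6t + 3*3t = 70*sqrt(2) = sqrt(9800)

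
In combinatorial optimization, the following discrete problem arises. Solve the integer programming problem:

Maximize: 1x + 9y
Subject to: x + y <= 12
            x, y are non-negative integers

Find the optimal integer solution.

Objective: 1x + 9y, constraint: x + y <= 12
Coefficient of y is 9 > coefficient of x is 1, so allocate the entire budget to y.
Optimal: x = 0, y = 12, value = 108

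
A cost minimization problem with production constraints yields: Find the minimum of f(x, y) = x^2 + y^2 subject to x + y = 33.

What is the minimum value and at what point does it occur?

Substitute y = 33 - x into f(x,y) = x^2 + y^2:
g(x) = x^2 + (33 - x)^2 = 2x^2 - 66x + 1089
g'(x) = 4x - 66 = 0  =>  x = 33/2
y = 33 - 33/2 = 33/2
Minimum value = (33/2)^2 + (33/2)^2 = 1089/2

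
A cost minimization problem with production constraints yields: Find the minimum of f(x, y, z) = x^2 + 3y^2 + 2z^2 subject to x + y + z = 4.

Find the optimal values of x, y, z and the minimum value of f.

Using Lagrange multipliers on f = x^2 + 3y^2 + 2z^2 with constraint x + y + z = 4:
Conditions: 2*1*x = lambda, 2*3*y = lambda, 2*2*z = lambda
So x = lambda/2, y = lambda/6, z = lambda/4
Substituting into constraint: lambda * (11/12) = 4
lambda = 48/11
x = 24/11, y = 8/11, z = 12/11
Minimum value = 96/11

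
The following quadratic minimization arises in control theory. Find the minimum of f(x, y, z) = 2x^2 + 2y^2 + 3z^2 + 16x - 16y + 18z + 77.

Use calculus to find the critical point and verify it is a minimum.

f(x,y,z) = 2x^2 + 2y^2 + 3z^2 + 16x - 16y + 18z + 77
df/dx = 4x + (16) = 0 => x = -4
df/dy = 4y + (-16) = 0 => y = 4
df/dz = 6z + (18) = 0 => z = -3
f(-4,4,-3) = 2*(-4)^2 + 2*(4)^2 + 3*(-3)^2 + 16*(-4) + -16*(4) + 18*(-3) + 77 = -14
Hessian is diagonal with entries 4, 4, 6 > 0, confirmed minimum.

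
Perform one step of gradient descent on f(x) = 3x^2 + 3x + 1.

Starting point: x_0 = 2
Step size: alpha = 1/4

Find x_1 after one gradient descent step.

f(x) = 3x^2 + 3x + 1
f'(x) = 6x + 3
f'(2) = 6*2 + (3) = 15
x_1 = x_0 - alpha * f'(x_0) = 2 - 1/4 * 15 = -7/4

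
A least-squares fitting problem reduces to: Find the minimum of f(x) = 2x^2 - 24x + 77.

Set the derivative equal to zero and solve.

f(x) = 2x^2 - 24x + 77
f'(x) = 4x + (-24) = 0
x = 24/4 = 6
f(6) = 5
Since f''(x) = 4 > 0, this is a minimum.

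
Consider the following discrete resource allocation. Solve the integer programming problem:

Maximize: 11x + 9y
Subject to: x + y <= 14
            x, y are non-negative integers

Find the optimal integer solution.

Objective: 11x + 9y, constraint: x + y <= 14
Coefficient of x is 11 >= coefficient of y is 9, so allocate the entire budget to x.
Optimal: x = 14, y = 0, value = 154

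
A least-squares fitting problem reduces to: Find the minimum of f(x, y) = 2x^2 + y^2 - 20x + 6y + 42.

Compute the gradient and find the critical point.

f(x,y) = 2x^2 + y^2 - 20x + 6y + 42
df/dx = 4x + (-20) = 0  =>  x = 5
df/dy = 2y + (6) = 0  =>  y = -3
f(5, -3) = 2*(5)^2 + 1*(-3)^2 + -20*(5) + 6*(-3) + 42 = -17
Hessian is diagonal with entries 4, 2 > 0, so this is a minimum.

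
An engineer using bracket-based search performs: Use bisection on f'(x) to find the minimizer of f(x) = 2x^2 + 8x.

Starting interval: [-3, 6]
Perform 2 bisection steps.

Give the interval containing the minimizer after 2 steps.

Finding critical point of f(x) = 2x^2 + 8x using bisection on f'(x) = 4x + 8.
f'(x) = 0 when x = -2.
Starting interval: [-3, 6]
Step 1: mid = 3/2, f'(mid) = 14, new interval = [-3, 3/2]
Step 2: mid = -3/4, f'(mid) = 5, new interval = [-3, -3/4]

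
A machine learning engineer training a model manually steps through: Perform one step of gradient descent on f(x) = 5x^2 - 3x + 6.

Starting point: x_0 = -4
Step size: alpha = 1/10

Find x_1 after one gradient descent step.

f(x) = 5x^2 - 3x + 6
f'(x) = 10x - 3
f'(-4) = 10*-4 + (-3) = -43
x_1 = x_0 - alpha * f'(x_0) = -4 - 1/10 * -43 = 3/10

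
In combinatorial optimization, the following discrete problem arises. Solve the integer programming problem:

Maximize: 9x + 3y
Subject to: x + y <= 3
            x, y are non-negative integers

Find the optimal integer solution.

Objective: 9x + 3y, constraint: x + y <= 3
Coefficient of x is 9 >= coefficient of y is 3, so allocate the entire budget to x.
Optimal: x = 3, y = 0, value = 27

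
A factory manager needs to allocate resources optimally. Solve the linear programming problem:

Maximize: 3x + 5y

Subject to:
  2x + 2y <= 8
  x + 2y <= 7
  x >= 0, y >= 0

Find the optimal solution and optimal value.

Feasible vertices: (0, 0), (0, 7/2), (1, 3), (4, 0)
Objective 3x + 5y at each:
  (0, 0): 0
  (0, 7/2): 35/2
  (1, 3): 18
  (4, 0): 12
Maximum is 18 at (1, 3).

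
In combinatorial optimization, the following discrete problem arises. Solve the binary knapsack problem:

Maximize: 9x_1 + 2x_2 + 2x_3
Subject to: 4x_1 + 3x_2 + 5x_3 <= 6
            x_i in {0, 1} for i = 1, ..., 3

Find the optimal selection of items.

Items: item 1 (v=9, w=4), item 2 (v=2, w=3), item 3 (v=2, w=5)
Capacity: 6
Checking all 8 subsets (w = total weight, v = total value):
  {}: w = 0, v = 0
  {1}: w = 4, v = 9
  {2}: w = 3, v = 2
  {3}: w = 5, v = 2
  {1, 2}: w = 7 > 6, infeasible
  {1, 3}: w = 9 > 6, infeasible
  {2, 3}: w = 8 > 6, infeasible
  {1, 2, 3}: w = 12 > 6, infeasible
Best feasible subset: items [1]
Total weight: 4 <= 6, total value: 9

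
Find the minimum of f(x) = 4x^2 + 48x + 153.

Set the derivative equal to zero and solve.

f(x) = 4x^2 + 48x + 153
f'(x) = 8x + (48) = 0
x = -48/8 = -6
f(-6) = 9
Since f''(x) = 8 > 0, this is a minimum.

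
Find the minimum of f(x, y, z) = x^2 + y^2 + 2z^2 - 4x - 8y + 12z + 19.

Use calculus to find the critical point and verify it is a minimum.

f(x,y,z) = x^2 + y^2 + 2z^2 - 4x - 8y + 12z + 19
df/dx = 2x + (-4) = 0 => x = 2
df/dy = 2y + (-8) = 0 => y = 4
df/dz = 4z + (12) = 0 => z = -3
f(2,4,-3) = 1*(2)^2 + 1*(4)^2 + 2*(-3)^2 + -4*(2) + -8*(4) + 12*(-3) + 19 = -19
Hessian is diagonal with entries 2, 2, 4 > 0, confirmed minimum.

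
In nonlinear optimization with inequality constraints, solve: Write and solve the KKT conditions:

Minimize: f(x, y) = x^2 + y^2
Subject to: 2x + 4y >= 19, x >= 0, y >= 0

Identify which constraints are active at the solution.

KKT conditions for min x^2 + y^2 s.t. 2x + 4y >= 19, x >= 0, y >= 0:
Stationarity: 2x = mu*2 + mu_x, 2y = mu*4 + mu_y, with mu, mu_x, mu_y >= 0
Complementary slackness: mu*(2x + 4y - 19) = 0, mu_x*x = 0, mu_y*y = 0
(0, 0) is infeasible (2*0 + 4*0 < 19), so if mu = 0 stationarity would force x = mu_x/2 >= 0, y = mu_y/2 >= 0 with mu_x*x = mu_y*y = 0, i.e. x = y = 0: contradiction. Hence mu > 0 and 2x + 4y = 19 is active.
Try x > 0, y > 0 (so mu_x = mu_y = 0): x = 2*mu/2, y = 4*mu/2
Substitute: 2*(2*mu/2) + 4*(4*mu/2) = 19
  mu*20/2 = 19 => mu = 19/10
x* = 19/10 > 0, y* = 19/5 > 0, consistent with mu_x = mu_y = 0.
f is convex and the constraints are linear, so this KKT point is the global minimum.
f* = 361/20
Active constraints: 2x + 4y >= 19 (holds with equality, mu = 19/10 > 0); x >= 0 and y >= 0 are inactive (mu_x = mu_y = 0).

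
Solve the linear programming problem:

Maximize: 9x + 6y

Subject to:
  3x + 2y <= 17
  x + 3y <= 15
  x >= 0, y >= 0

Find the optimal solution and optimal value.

Feasible vertices: (0, 0), (0, 5), (3, 4), (17/3, 0)
Objective 9x + 6y at each:
  (0, 0): 0
  (0, 5): 30
  (3, 4): 51
  (17/3, 0): 51
Maximum is 51 at (3, 4).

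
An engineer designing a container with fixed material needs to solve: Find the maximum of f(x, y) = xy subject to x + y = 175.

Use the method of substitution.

Substitute y = 175 - x into f(x,y) = xy:
g(x) = x(175 - x) = 175x - x^2
g'(x) = 175 - 2x = 0  =>  x = 175/2
y = 175 - 175/2 = 175/2
Maximum value = (175/2) * (175/2) = 30625/4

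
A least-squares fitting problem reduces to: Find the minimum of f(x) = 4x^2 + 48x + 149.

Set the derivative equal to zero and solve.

f(x) = 4x^2 + 48x + 149
f'(x) = 8x + (48) = 0
x = -48/8 = -6
f(-6) = 5
Since f''(x) = 8 > 0, this is a minimum.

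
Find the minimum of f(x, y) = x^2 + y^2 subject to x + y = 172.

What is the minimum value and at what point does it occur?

Substitute y = 172 - x into f(x,y) = x^2 + y^2:
g(x) = x^2 + (172 - x)^2 = 2x^2 - 344x + 29584
g'(x) = 4x - 344 = 0  =>  x = 86
y = 172 - 86 = 86
Minimum value = 86^2 + 86^2 = 14792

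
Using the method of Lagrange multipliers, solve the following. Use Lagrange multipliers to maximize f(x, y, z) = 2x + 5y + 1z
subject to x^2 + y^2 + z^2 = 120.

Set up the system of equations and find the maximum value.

Lagrange conditions: 2 = 2*lambda*x, 5 = 2*lambda*y, 1 = 2*lambda*z
So x:2 = y:5 = z:1, i.e. x = 2t, y = 5t, z = 1t
Constraint: t^2*(2^2 + 5^2 + 1^2) = 120
  t^2 * 30 = 120  =>  t = sqrt(4)
Maximum = 2*2t + 5*5t + 1*1t = 30*sqrt(4) = 60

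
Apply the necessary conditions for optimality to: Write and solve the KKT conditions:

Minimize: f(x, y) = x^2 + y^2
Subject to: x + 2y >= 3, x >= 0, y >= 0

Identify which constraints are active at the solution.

KKT conditions for min x^2 + y^2 s.t. 1x + 2y >= 3, x >= 0, y >= 0:
Stationarity: 2x = mu*1 + mu_x, 2y = mu*2 + mu_y, with mu, mu_x, mu_y >= 0
Complementary slackness: mu*(x + 2y - 3) = 0, mu_x*x = 0, mu_y*y = 0
(0, 0) is infeasible (1*0 + 2*0 < 3), so if mu = 0 stationarity would force x = mu_x/2 >= 0, y = mu_y/2 >= 0 with mu_x*x = mu_y*y = 0, i.e. x = y = 0: contradiction. Hence mu > 0 and x + 2y = 3 is active.
Try x > 0, y > 0 (so mu_x = mu_y = 0): x = 1*mu/2, y = 2*mu/2
Substitute: 1*(1*mu/2) + 2*(2*mu/2) = 3
  mu*5/2 = 3 => mu = 6/5
x* = 3/5 > 0, y* = 6/5 > 0, consistent with mu_x = mu_y = 0.
f is convex and the constraints are linear, so this KKT point is the global minimum.
f* = 9/5
Active constraints: x + 2y >= 3 (holds with equality, mu = 6/5 > 0); x >= 0 and y >= 0 are inactive (mu_x = mu_y = 0).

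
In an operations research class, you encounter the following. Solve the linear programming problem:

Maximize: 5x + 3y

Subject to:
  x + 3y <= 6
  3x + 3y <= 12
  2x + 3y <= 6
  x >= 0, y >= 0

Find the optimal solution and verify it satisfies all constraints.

Feasible vertices: (0, 0), (0, 2), (3, 0)
Objective 5x + 3y at each vertex:
  (0, 0): 0
  (0, 2): 6
  (3, 0): 15
Maximum is 15 at (3, 0).
Verify constraints at (x, y) = (3, 0):
  1*3 + 3*0 = 3 <= 6
  3*3 + 3*0 = 9 <= 12
  2*3 + 3*0 = 6 <= 6 (active)
  x = 3 >= 0, y = 0 >= 0. All constraints satisfied.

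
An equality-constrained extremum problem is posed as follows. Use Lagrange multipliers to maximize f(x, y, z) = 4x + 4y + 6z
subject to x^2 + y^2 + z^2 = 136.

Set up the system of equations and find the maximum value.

Lagrange conditions: 4 = 2*lambda*x, 4 = 2*lambda*y, 6 = 2*lambda*z
So x:4 = y:4 = z:6, i.e. x = 4t, y = 4t, z = 6t
Constraint: t^2*(4^2 + 4^2 + 6^2) = 136
  t^2 * 68 = 136  =>  t = sqrt(2)
Maximum = 4*4t + 4*4t + 6*6t = 68*sqrt(2) = sqrt(9248)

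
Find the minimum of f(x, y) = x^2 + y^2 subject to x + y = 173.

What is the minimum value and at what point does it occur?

Substitute y = 173 - x into f(x,y) = x^2 + y^2:
g(x) = x^2 + (173 - x)^2 = 2x^2 - 346x + 29929
g'(x) = 4x - 346 = 0  =>  x = 173/2
y = 173 - 173/2 = 173/2
Minimum value = (173/2)^2 + (173/2)^2 = 29929/2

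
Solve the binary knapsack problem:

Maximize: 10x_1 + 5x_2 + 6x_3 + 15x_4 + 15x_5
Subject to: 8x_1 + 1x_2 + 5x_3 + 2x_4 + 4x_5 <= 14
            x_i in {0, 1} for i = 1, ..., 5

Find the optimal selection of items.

Items: item 1 (v=10, w=8), item 2 (v=5, w=1), item 3 (v=6, w=5), item 4 (v=15, w=2), item 5 (v=15, w=4)
Capacity: 14
Checking all 32 subsets (w = total weight, v = total value):
  {}: w = 0, v = 0
  {1}: w = 8, v = 10
  {2}: w = 1, v = 5
  {3}: w = 5, v = 6
  {4}: w = 2, v = 15
  {5}: w = 4, v = 15
  {1, 2}: w = 9, v = 15
  {1, 3}: w = 13, v = 16
  {1, 4}: w = 10, v = 25
  {1, 5}: w = 12, v = 25
  {2, 3}: w = 6, v = 11
  {2, 4}: w = 3, v = 20
  {2, 5}: w = 5, v = 20
  {3, 4}: w = 7, v = 21
  {3, 5}: w = 9, v = 21
  {4, 5}: w = 6, v = 30
  {1, 2, 3}: w = 14, v = 21
  {1, 2, 4}: w = 11, v = 30
  {1, 2, 5}: w = 13, v = 30
  {1, 3, 4}: w = 15 > 14, infeasible
  {1, 3, 5}: w = 17 > 14, infeasible
  {1, 4, 5}: w = 14, v = 40
  {2, 3, 4}: w = 8, v = 26
  {2, 3, 5}: w = 10, v = 26
  {2, 4, 5}: w = 7, v = 35
  {3, 4, 5}: w = 11, v = 36
  {1, 2, 3, 4}: w = 16 > 14, infeasible
  {1, 2, 3, 5}: w = 18 > 14, infeasible
  {1, 2, 4, 5}: w = 15 > 14, infeasible
  {1, 3, 4, 5}: w = 19 > 14, infeasible
  {2, 3, 4, 5}: w = 12, v = 41
  {1, 2, 3, 4, 5}: w = 20 > 14, infeasible
Best feasible subset: items [2, 3, 4, 5]
Total weight: 12 <= 14, total value: 41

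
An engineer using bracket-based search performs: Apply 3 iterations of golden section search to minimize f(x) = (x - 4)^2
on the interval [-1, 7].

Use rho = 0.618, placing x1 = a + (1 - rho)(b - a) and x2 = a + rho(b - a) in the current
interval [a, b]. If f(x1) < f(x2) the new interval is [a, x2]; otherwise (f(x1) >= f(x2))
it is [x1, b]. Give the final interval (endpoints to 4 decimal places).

Golden section search for min of f(x) = (x - 4)^2 on [-1, 7].
Each step: x1 = a + (1 - rho)(b - a), x2 = a + rho(b - a); if f(x1) < f(x2) keep [a, x2], otherwise keep [x1, b].
Step 1: [-1.0000, 7.0000], x1=2.0560 (f=3.7791), x2=3.9440 (f=0.0031); f(x1) > f(x2) => keep [2.0560, 7.0000]
Step 2: [2.0560, 7.0000], x1=3.9446 (f=0.0031), x2=5.1114 (f=1.2352); f(x1) < f(x2) => keep [2.0560, 5.1114]
Step 3: [2.0560, 5.1114], x1=3.2232 (f=0.6035), x2=3.9442 (f=0.0031); f(x1) > f(x2) => keep [3.2232, 5.1114]
Final interval: [3.2232, 5.1114]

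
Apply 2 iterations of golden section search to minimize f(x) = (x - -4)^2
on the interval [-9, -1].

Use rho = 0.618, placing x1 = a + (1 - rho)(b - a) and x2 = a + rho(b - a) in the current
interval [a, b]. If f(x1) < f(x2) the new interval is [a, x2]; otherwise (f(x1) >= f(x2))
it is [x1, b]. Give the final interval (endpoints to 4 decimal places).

Golden section search for min of f(x) = (x - -4)^2 on [-9, -1].
Each step: x1 = a + (1 - rho)(b - a), x2 = a + rho(b - a); if f(x1) < f(x2) keep [a, x2], otherwise keep [x1, b].
Step 1: [-9.0000, -1.0000], x1=-5.9440 (f=3.7791), x2=-4.0560 (f=0.0031); f(x1) > f(x2) => keep [-5.9440, -1.0000]
Step 2: [-5.9440, -1.0000], x1=-4.0554 (f=0.0031), x2=-2.8886 (f=1.2352); f(x1) < f(x2) => keep [-5.9440, -2.8886]
Final interval: [-5.9440, -2.8886]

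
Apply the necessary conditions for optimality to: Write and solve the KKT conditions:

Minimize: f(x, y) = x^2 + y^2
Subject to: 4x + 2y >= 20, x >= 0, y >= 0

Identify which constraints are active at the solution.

KKT conditions for min x^2 + y^2 s.t. 4x + 2y >= 20, x >= 0, y >= 0:
Stationarity: 2x = mu*4 + mu_x, 2y = mu*2 + mu_y, with mu, mu_x, mu_y >= 0
Complementary slackness: mu*(4x + 2y - 20) = 0, mu_x*x = 0, mu_y*y = 0
(0, 0) is infeasible (4*0 + 2*0 < 20), so if mu = 0 stationarity would force x = mu_x/2 >= 0, y = mu_y/2 >= 0 with mu_x*x = mu_y*y = 0, i.e. x = y = 0: contradiction. Hence mu > 0 and 4x + 2y = 20 is active.
Try x > 0, y > 0 (so mu_x = mu_y = 0): x = 4*mu/2, y = 2*mu/2
Substitute: 4*(4*mu/2) + 2*(2*mu/2) = 20
  mu*20/2 = 20 => mu = 2
x* = 4 > 0, y* = 2 > 0, consistent with mu_x = mu_y = 0.
f is convex and the constraints are linear, so this KKT point is the global minimum.
f* = 20
Active constraints: 4x + 2y >= 20 (holds with equality, mu = 2 > 0); x >= 0 and y >= 0 are inactive (mu_x = mu_y = 0).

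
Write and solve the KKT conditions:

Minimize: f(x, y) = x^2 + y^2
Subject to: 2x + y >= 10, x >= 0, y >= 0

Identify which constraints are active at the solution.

KKT conditions for min x^2 + y^2 s.t. 2x + 1y >= 10, x >= 0, y >= 0:
Stationarity: 2x = mu*2 + mu_x, 2y = mu*1 + mu_y, with mu, mu_x, mu_y >= 0
Complementary slackness: mu*(2x + y - 10) = 0, mu_x*x = 0, mu_y*y = 0
(0, 0) is infeasible (2*0 + 1*0 < 10), so if mu = 0 stationarity would force x = mu_x/2 >= 0, y = mu_y/2 >= 0 with mu_x*x = mu_y*y = 0, i.e. x = y = 0: contradiction. Hence mu > 0 and 2x + y = 10 is active.
Try x > 0, y > 0 (so mu_x = mu_y = 0): x = 2*mu/2, y = 1*mu/2
Substitute: 2*(2*mu/2) + 1*(1*mu/2) = 10
  mu*5/2 = 10 => mu = 4
x* = 4 > 0, y* = 2 > 0, consistent with mu_x = mu_y = 0.
f is convex and the constraints are linear, so this KKT point is the global minimum.
f* = 20
Active constraints: 2x + y >= 10 (holds with equality, mu = 4 > 0); x >= 0 and y >= 0 are inactive (mu_x = mu_y = 0).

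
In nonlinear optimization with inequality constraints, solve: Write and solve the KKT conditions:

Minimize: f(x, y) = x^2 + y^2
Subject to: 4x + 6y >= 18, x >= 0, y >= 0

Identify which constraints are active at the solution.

KKT conditions for min x^2 + y^2 s.t. 4x + 6y >= 18, x >= 0, y >= 0:
Stationarity: 2x = mu*4 + mu_x, 2y = mu*6 + mu_y, with mu, mu_x, mu_y >= 0
Complementary slackness: mu*(4x + 6y - 18) = 0, mu_x*x = 0, mu_y*y = 0
(0, 0) is infeasible (4*0 + 6*0 < 18), so if mu = 0 stationarity would force x = mu_x/2 >= 0, y = mu_y/2 >= 0 with mu_x*x = mu_y*y = 0, i.e. x = y = 0: contradiction. Hence mu > 0 and 4x + 6y = 18 is active.
Try x > 0, y > 0 (so mu_x = mu_y = 0): x = 4*mu/2, y = 6*mu/2
Substitute: 4*(4*mu/2) + 6*(6*mu/2) = 18
  mu*52/2 = 18 => mu = 9/13
x* = 18/13 > 0, y* = 27/13 > 0, consistent with mu_x = mu_y = 0.
f is convex and the constraints are linear, so this KKT point is the global minimum.
f* = 81/13
Active constraints: 4x + 6y >= 18 (holds with equality, mu = 9/13 > 0); x >= 0 and y >= 0 are inactive (mu_x = mu_y = 0).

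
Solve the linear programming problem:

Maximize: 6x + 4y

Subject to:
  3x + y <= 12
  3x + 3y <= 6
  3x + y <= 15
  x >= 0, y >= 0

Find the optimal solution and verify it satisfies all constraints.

Feasible vertices: (0, 0), (0, 2), (2, 0)
Objective 6x + 4y at each vertex:
  (0, 0): 0
  (0, 2): 8
  (2, 0): 12
Maximum is 12 at (2, 0).
Verify constraints at (x, y) = (2, 0):
  3*2 + 1*0 = 6 <= 12
  3*2 + 3*0 = 6 <= 6 (active)
  3*2 + 1*0 = 6 <= 15
  x = 2 >= 0, y = 0 >= 0. All constraints satisfied.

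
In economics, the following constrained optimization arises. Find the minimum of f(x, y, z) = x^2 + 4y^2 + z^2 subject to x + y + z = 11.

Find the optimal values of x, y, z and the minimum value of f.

Using Lagrange multipliers on f = x^2 + 4y^2 + z^2 with constraint x + y + z = 11:
Conditions: 2*1*x = lambda, 2*4*y = lambda, 2*1*z = lambda
So x = lambda/2, y = lambda/8, z = lambda/2
Substituting into constraint: lambda * (9/8) = 11
lambda = 88/9
x = 44/9, y = 11/9, z = 44/9
Minimum value = 484/9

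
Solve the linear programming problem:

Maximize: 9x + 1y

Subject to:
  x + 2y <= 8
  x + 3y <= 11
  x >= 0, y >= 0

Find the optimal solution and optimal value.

Feasible vertices: (0, 0), (0, 11/3), (2, 3), (8, 0)
Objective 9x + 1y at each:
  (0, 0): 0
  (0, 11/3): 11/3
  (2, 3): 21
  (8, 0): 72
Maximum is 72 at (8, 0).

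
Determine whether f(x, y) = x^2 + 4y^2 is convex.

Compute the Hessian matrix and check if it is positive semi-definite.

f(x,y) = x^2 + 4y^2
Hessian H = [[2, 0], [0, 8]]
trace(H) = 10, det(H) = 16
Eigenvalues: (10 +/- sqrt(36)) / 2 = 8, 2
Since both eigenvalues > 0, f is convex.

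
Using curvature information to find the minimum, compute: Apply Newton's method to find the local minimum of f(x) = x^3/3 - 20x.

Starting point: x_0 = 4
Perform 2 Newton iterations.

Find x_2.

f(x) = x^3/3 - 20x
f'(x) = x^2 - 20, f''(x) = 2x
Newton update: x_{n+1} = x_n - (x_n^2 - 20)/(2*x_n)
Step 1: x_0 = 4, f'=-4, f''=8, x_1 = 9/2
Step 2: x_1 = 9/2, f'=1/4, f''=9, x_2 = 161/36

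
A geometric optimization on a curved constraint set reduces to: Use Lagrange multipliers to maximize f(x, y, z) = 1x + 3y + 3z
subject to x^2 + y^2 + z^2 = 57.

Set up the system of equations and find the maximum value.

Lagrange conditions: 1 = 2*lambda*x, 3 = 2*lambda*y, 3 = 2*lambda*z
So x:1 = y:3 = z:3, i.e. x = 1t, y = 3t, z = 3t
Constraint: t^2*(1^2 + 3^2 + 3^2) = 57
  t^2 * 19 = 57  =>  t = sqrt(3)
Maximum = 1*1t + 3*3t + 3*3t = 19*sqrt(3) = sqrt(1083)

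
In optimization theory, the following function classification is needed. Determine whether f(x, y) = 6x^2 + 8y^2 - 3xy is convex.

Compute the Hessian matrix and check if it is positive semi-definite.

f(x,y) = 6x^2 + 8y^2 - 3xy
Hessian H = [[12, -3], [-3, 16]]
trace(H) = 28, det(H) = 183
Eigenvalues: (28 +/- sqrt(52)) / 2 = 17.61, 10.39
Since both eigenvalues > 0, f is convex.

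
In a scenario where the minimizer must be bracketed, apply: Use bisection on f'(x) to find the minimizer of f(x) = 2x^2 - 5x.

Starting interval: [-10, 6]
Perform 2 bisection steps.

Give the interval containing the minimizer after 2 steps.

Finding critical point of f(x) = 2x^2 - 5x using bisection on f'(x) = 4x + -5.
f'(x) = 0 when x = 5/4.
Starting interval: [-10, 6]
Step 1: mid = -2, f'(mid) = -13, new interval = [-2, 6]
Step 2: mid = 2, f'(mid) = 3, new interval = [-2, 2]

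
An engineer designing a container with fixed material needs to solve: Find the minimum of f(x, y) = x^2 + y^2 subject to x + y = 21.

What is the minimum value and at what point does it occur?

Substitute y = 21 - x into f(x,y) = x^2 + y^2:
g(x) = x^2 + (21 - x)^2 = 2x^2 - 42x + 441
g'(x) = 4x - 42 = 0  =>  x = 21/2
y = 21 - 21/2 = 21/2
Minimum value = (21/2)^2 + (21/2)^2 = 441/2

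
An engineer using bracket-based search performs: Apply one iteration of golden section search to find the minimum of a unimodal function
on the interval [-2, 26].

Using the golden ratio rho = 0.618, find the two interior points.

Golden section search on [-2, 26].
Golden ratio rho = 0.618 (approx).
Interior points:
  x_1 = -2 + (1-0.618)*28 = 8.6960
  x_2 = -2 + 0.618*28 = 15.3040
Compare f(x_1) and f(x_2) to determine which subinterval to keep.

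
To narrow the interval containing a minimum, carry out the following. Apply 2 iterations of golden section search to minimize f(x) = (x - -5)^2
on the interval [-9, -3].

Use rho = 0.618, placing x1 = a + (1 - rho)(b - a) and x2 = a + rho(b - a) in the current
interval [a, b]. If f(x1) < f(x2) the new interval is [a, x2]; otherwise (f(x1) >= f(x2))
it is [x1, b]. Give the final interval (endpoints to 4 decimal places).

Golden section search for min of f(x) = (x - -5)^2 on [-9, -3].
Each step: x1 = a + (1 - rho)(b - a), x2 = a + rho(b - a); if f(x1) < f(x2) keep [a, x2], otherwise keep [x1, b].
Step 1: [-9.0000, -3.0000], x1=-6.7080 (f=2.9173), x2=-5.2920 (f=0.0853); f(x1) > f(x2) => keep [-6.7080, -3.0000]
Step 2: [-6.7080, -3.0000], x1=-5.2915 (f=0.0850), x2=-4.4165 (f=0.3405); f(x1) < f(x2) => keep [-6.7080, -4.4165]
Final interval: [-6.7080, -4.4165]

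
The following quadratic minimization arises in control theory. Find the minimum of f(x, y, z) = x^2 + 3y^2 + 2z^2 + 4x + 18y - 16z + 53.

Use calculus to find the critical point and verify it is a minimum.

f(x,y,z) = x^2 + 3y^2 + 2z^2 + 4x + 18y - 16z + 53
df/dx = 2x + (4) = 0 => x = -2
df/dy = 6y + (18) = 0 => y = -3
df/dz = 4z + (-16) = 0 => z = 4
f(-2,-3,4) = 1*(-2)^2 + 3*(-3)^2 + 2*(4)^2 + 4*(-2) + 18*(-3) + -16*(4) + 53 = -10
Hessian is diagonal with entries 2, 6, 4 > 0, confirmed minimum.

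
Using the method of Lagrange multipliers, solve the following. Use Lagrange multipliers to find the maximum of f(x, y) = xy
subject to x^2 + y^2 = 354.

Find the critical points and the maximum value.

Lagrange conditions: y = 2*lambda*x and x = 2*lambda*y
If x = 0 then y = 0, violating the constraint, so x, y != 0.
Dividing: y/x = x/y => x^2 = y^2 => y = x or y = -x
Constraint: 2x^2 = 354 => x^2 = 177 => x = +/-sqrt(177)
Critical points: (sqrt(177), sqrt(177)), (-sqrt(177), -sqrt(177)), (sqrt(177), -sqrt(177)), (-sqrt(177), sqrt(177))
  y = x:  xy = x^2 = 177  at (sqrt(177), sqrt(177)) and (-sqrt(177), -sqrt(177))
  y = -x: xy = -x^2 = -177 at (sqrt(177), -sqrt(177)) and (-sqrt(177), sqrt(177))
Maximum xy = 177 at (sqrt(177), sqrt(177)) and (-sqrt(177), -sqrt(177))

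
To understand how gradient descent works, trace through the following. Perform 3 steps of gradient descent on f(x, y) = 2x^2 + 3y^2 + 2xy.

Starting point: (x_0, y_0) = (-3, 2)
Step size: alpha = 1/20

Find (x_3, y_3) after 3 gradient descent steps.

f(x,y) = 2x^2 + 3y^2 + 2xy
grad_x = 4x + 2y, grad_y = 6y + 2x
Step 1: grad = (-8, 6), (-13/5, 17/10)
Step 2: grad = (-7, 5), (-9/4, 29/20)
Step 3: grad = (-61/10, 21/5), (-389/200, 31/25)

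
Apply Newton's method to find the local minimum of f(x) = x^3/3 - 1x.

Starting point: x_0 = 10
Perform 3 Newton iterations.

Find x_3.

f(x) = x^3/3 - 1x
f'(x) = x^2 - 1, f''(x) = 2x
Newton update: x_{n+1} = x_n - (x_n^2 - 1)/(2*x_n)
Step 1: x_0 = 10, f'=99, f''=20, x_1 = 101/20
Step 2: x_1 = 101/20, f'=9801/400, f''=101/10, x_2 = 10601/4040
Step 3: x_2 = 10601/4040, f'=96059601/16321600, f''=10601/2020, x_3 = 128702801/85656080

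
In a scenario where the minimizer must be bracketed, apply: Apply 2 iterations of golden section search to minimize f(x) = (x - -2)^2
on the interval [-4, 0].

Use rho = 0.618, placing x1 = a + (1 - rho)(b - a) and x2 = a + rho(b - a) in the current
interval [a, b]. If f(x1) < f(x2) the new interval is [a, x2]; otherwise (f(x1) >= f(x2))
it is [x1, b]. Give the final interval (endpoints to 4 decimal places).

Golden section search for min of f(x) = (x - -2)^2 on [-4, 0].
Each step: x1 = a + (1 - rho)(b - a), x2 = a + rho(b - a); if f(x1) < f(x2) keep [a, x2], otherwise keep [x1, b].
Step 1: [-4.0000, 0.0000], x1=-2.4720 (f=0.2228), x2=-1.5280 (f=0.2228); f(x1) = f(x2) (tie, not '<') => keep [-2.4720, 0.0000]
Step 2: [-2.4720, 0.0000], x1=-1.5277 (f=0.2231), x2=-0.9443 (f=1.1145); f(x1) < f(x2) => keep [-2.4720, -0.9443]
Final interval: [-2.4720, -0.9443]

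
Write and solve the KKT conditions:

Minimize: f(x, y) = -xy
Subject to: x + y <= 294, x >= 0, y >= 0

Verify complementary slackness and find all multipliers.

Problem: min -xy s.t. x + y <= 294 (multiplier lambda), x >= 0 (mu_x), y >= 0 (mu_y)
KKT stationarity: -y + lambda - mu_x = 0, -x + lambda - mu_y = 0, with lambda, mu_x, mu_y >= 0
Complementary slackness: lambda*(x + y - 294) = 0, mu_x*x = 0, mu_y*y = 0
If lambda = 0: y = -mu_x <= 0 and x = -mu_y <= 0 force x = y = 0 with f = 0; but x = y = 147 is feasible with f = -21609 < 0, so this is not the minimum. Hence lambda > 0 and x + y = 294.
Try x > 0, y > 0 (so mu_x = mu_y = 0): y = lambda, x = lambda => x = y = lambda
x + y = 294 => 2*lambda = 294 => lambda = 147
x* = y* = 147 > 0, consistent with mu_x = mu_y = 0.
(Any feasible point with x = 0 or y = 0 has f = 0 > -21609, so the minimum is not on those boundaries.)
min(-xy) = -21609 (i.e. max xy = 21609)
Multipliers: lambda = 147, mu_x = 0, mu_y = 0
Complementary slackness: lambda*(x + y - 294) = 147*(147 + 147 - 294) = 0, mu_x*x = 0*147 = 0, mu_y*y = 0*147 = 0. Satisfied.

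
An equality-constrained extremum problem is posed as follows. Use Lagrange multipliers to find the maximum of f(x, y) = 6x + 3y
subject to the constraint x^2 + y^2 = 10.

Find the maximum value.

Set up Lagrange conditions: grad f = lambda * grad g
  6 = 2*lambda*x
  3 = 2*lambda*y
From these: x/y = 6/3, so x = 6t, y = 3t for some t.
Substitute into constraint: (6t)^2 + (3t)^2 = 10
  t^2 * 45 = 10
  t = sqrt(10/45)
Maximum = 6*x + 3*y = (6^2 + 3^2)*t = 45 * sqrt(10/45) = sqrt(450)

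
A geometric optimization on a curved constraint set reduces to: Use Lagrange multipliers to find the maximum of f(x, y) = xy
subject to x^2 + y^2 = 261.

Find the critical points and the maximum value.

Lagrange conditions: y = 2*lambda*x and x = 2*lambda*y
If x = 0 then y = 0, violating the constraint, so x, y != 0.
Dividing: y/x = x/y => x^2 = y^2 => y = x or y = -x
Constraint: 2x^2 = 261 => x^2 = 261/2 => x = +/-sqrt(261/2)
Critical points: (sqrt(261/2), sqrt(261/2)), (-sqrt(261/2), -sqrt(261/2)), (sqrt(261/2), -sqrt(261/2)), (-sqrt(261/2), sqrt(261/2))
  y = x:  xy = x^2 = 261/2  at (sqrt(261/2), sqrt(261/2)) and (-sqrt(261/2), -sqrt(261/2))
  y = -x: xy = -x^2 = -261/2 at (sqrt(261/2), -sqrt(261/2)) and (-sqrt(261/2), sqrt(261/2))
Maximum xy = 261/2 at (sqrt(261/2), sqrt(261/2)) and (-sqrt(261/2), -sqrt(261/2))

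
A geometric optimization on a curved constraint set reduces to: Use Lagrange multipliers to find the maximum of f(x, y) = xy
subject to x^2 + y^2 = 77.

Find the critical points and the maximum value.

Lagrange conditions: y = 2*lambda*x and x = 2*lambda*y
If x = 0 then y = 0, violating the constraint, so x, y != 0.
Dividing: y/x = x/y => x^2 = y^2 => y = x or y = -x
Constraint: 2x^2 = 77 => x^2 = 77/2 => x = +/-sqrt(77/2)
Critical points: (sqrt(77/2), sqrt(77/2)), (-sqrt(77/2), -sqrt(77/2)), (sqrt(77/2), -sqrt(77/2)), (-sqrt(77/2), sqrt(77/2))
  y = x:  xy = x^2 = 77/2  at (sqrt(77/2), sqrt(77/2)) and (-sqrt(77/2), -sqrt(77/2))
  y = -x: xy = -x^2 = -77/2 at (sqrt(77/2), -sqrt(77/2)) and (-sqrt(77/2), sqrt(77/2))
Maximum xy = 77/2 at (sqrt(77/2), sqrt(77/2)) and (-sqrt(77/2), -sqrt(77/2))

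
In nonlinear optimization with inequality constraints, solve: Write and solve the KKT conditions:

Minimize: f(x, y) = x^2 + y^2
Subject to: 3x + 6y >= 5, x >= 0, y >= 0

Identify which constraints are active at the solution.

KKT conditions for min x^2 + y^2 s.t. 3x + 6y >= 5, x >= 0, y >= 0:
Stationarity: 2x = mu*3 + mu_x, 2y = mu*6 + mu_y, with mu, mu_x, mu_y >= 0
Complementary slackness: mu*(3x + 6y - 5) = 0, mu_x*x = 0, mu_y*y = 0
(0, 0) is infeasible (3*0 + 6*0 < 5), so if mu = 0 stationarity would force x = mu_x/2 >= 0, y = mu_y/2 >= 0 with mu_x*x = mu_y*y = 0, i.e. x = y = 0: contradiction. Hence mu > 0 and 3x + 6y = 5 is active.
Try x > 0, y > 0 (so mu_x = mu_y = 0): x = 3*mu/2, y = 6*mu/2
Substitute: 3*(3*mu/2) + 6*(6*mu/2) = 5
  mu*45/2 = 5 => mu = 2/9
x* = 1/3 > 0, y* = 2/3 > 0, consistent with mu_x = mu_y = 0.
f is convex and the constraints are linear, so this KKT point is the global minimum.
f* = 5/9
Active constraints: 3x + 6y >= 5 (holds with equality, mu = 2/9 > 0); x >= 0 and y >= 0 are inactive (mu_x = mu_y = 0).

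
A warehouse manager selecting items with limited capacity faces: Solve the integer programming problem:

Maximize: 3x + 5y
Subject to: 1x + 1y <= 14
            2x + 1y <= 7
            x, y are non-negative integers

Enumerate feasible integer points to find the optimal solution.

Constraint 1: 1x + 1y <= 14
Constraint 2: 2x + 1y <= 7
Feasible x range (need y >= 0): 0 <= x <= min(14/1, 7/2) => x in {0, ..., 3}.
Enumerate feasible integer points row by row (the coefficient of y is 5 > 0, so for each x the largest feasible y gives the best value):
  x = 0: y <= min((14 - 1*0)/1, (7 - 2*0)/1) => y in {0, ..., 7}; best 3*0 + 5*7 = 35
  x = 1: y <= min((14 - 1*1)/1, (7 - 2*1)/1) => y in {0, ..., 5}; best 3*1 + 5*5 = 28
  x = 2: y <= min((14 - 1*2)/1, (7 - 2*2)/1) => y in {0, ..., 3}; best 3*2 + 5*3 = 21
  x = 3: y <= min((14 - 1*3)/1, (7 - 2*3)/1) => y in {0, ..., 1}; best 3*3 + 5*1 = 14
The maximum 3x + 5y = 35 is achieved at x = 0, y = 7.
Check: 1*0 + 1*7 = 7 <= 14 and 2*0 + 1*7 = 7 <= 7.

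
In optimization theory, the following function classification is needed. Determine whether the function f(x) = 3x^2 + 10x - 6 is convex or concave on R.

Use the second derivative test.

f(x) = 3x^2 + 10x - 6
f'(x) = 6x + 10
f''(x) = 6
Since f''(x) = 6 > 0 for all x, f is convex on R.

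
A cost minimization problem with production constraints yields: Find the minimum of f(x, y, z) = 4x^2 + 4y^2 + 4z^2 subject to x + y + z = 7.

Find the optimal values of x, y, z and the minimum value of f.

Using Lagrange multipliers on f = 4x^2 + 4y^2 + 4z^2 with constraint x + y + z = 7:
Conditions: 2*4*x = lambda, 2*4*y = lambda, 2*4*z = lambda
So x = lambda/8, y = lambda/8, z = lambda/8
Substituting into constraint: lambda * (3/8) = 7
lambda = 56/3
x = 7/3, y = 7/3, z = 7/3
Minimum value = 196/3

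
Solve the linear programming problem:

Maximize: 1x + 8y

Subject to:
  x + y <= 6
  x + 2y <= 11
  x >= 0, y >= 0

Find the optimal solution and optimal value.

Feasible vertices: (0, 0), (0, 11/2), (1, 5), (6, 0)
Objective 1x + 8y at each:
  (0, 0): 0
  (0, 11/2): 44
  (1, 5): 41
  (6, 0): 6
Maximum is 44 at (0, 11/2).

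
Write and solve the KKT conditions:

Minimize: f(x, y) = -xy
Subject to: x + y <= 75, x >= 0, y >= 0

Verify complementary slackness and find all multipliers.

Problem: min -xy s.t. x + y <= 75 (multiplier lambda), x >= 0 (mu_x), y >= 0 (mu_y)
KKT stationarity: -y + lambda - mu_x = 0, -x + lambda - mu_y = 0, with lambda, mu_x, mu_y >= 0
Complementary slackness: lambda*(x + y - 75) = 0, mu_x*x = 0, mu_y*y = 0
If lambda = 0: y = -mu_x <= 0 and x = -mu_y <= 0 force x = y = 0 with f = 0; but x = y = 75/2 is feasible with f = -5625/4 < 0, so this is not the minimum. Hence lambda > 0 and x + y = 75.
Try x > 0, y > 0 (so mu_x = mu_y = 0): y = lambda, x = lambda => x = y = lambda
x + y = 75 => 2*lambda = 75 => lambda = 75/2
x* = y* = 75/2 > 0, consistent with mu_x = mu_y = 0.
(Any feasible point with x = 0 or y = 0 has f = 0 > -5625/4, so the minimum is not on those boundaries.)
min(-xy) = -5625/4 (i.e. max xy = 5625/4)
Multipliers: lambda = 75/2, mu_x = 0, mu_y = 0
Complementary slackness: lambda*(x + y - 75) = 75/2*(75/2 + 75/2 - 75) = 0, mu_x*x = 0*75/2 = 0, mu_y*y = 0*75/2 = 0. Satisfied.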